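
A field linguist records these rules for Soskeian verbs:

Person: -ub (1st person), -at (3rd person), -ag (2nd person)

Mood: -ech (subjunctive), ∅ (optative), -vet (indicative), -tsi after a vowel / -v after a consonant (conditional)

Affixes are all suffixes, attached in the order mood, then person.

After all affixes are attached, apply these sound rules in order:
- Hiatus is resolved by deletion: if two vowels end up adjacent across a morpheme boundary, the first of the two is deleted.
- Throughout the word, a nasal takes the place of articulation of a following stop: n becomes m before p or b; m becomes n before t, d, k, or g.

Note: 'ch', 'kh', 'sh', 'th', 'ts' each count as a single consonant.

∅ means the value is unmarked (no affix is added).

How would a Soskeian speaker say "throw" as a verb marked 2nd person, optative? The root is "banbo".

mood = optative: zero marking, form stays banbo.
Attach person 2nd person -ag → banboag.
Apply vowel deletion: banboag → banbag.
Apply nasal assimilation: banbag → bambag.

bambag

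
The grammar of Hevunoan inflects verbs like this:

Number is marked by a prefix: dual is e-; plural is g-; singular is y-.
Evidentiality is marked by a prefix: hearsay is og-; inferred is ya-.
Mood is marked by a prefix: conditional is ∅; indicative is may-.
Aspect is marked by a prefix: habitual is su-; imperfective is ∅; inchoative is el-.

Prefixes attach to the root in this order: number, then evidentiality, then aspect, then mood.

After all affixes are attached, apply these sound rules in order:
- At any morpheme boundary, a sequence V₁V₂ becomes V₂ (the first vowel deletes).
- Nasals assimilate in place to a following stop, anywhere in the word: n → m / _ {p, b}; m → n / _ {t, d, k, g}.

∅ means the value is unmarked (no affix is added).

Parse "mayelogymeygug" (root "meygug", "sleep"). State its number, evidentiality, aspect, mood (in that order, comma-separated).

Segment: may-el-og-y-meygug.
number: y- → singular.
evidentiality: og- → hearsay.
aspect: el- → inchoative.
mood: may- → indicative.

singular, hearsay, inchoative, indicative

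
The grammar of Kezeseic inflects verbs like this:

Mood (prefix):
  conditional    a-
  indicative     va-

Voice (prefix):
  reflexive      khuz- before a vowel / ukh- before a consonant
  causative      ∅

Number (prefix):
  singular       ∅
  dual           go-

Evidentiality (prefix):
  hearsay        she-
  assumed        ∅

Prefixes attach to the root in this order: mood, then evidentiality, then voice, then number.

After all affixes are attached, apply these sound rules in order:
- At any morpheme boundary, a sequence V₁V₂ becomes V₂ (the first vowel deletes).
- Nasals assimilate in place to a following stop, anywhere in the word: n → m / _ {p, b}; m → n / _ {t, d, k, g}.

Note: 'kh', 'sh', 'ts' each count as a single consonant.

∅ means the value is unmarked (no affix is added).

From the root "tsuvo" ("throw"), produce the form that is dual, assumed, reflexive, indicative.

gukhvatsuvo

Attach mood indicative va- → vatsuvo.
evidentiality = assumed: zero marking, form stays vatsuvo.
Attach voice reflexive ukh- (before consonant 'v') → ukhvatsuvo.
Attach number dual go- → goukhvatsuvo.
Apply vowel deletion: goukhvatsuvo → gukhvatsuvo.
Nasal assimilation: no change.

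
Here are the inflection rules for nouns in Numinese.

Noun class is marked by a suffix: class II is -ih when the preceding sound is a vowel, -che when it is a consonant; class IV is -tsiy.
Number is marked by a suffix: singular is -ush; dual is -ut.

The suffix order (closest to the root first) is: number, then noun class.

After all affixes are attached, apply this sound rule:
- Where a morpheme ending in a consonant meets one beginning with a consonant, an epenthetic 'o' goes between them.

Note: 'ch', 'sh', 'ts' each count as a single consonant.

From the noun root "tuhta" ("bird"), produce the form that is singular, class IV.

Attach number singular -ush → tuhtaush.
Attach noun class class IV -tsiy → tuhtaushtsiy.
Apply epenthesis: tuhtaushtsiy → tuhtaushotsiy.

tuhtaushotsiy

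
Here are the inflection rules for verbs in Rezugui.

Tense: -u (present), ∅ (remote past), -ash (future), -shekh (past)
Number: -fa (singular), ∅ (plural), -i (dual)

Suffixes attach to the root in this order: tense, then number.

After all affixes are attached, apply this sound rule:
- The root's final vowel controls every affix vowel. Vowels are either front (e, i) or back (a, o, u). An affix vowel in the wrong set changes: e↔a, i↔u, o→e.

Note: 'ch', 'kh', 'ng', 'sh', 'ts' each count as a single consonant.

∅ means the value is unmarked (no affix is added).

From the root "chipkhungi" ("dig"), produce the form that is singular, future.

chipkhungieshfe

Attach tense future -ash → chipkhungiash.
Attach number singular -fa → chipkhungiashfa.
Apply vowel harmony: chipkhungiashfa → chipkhungieshfe.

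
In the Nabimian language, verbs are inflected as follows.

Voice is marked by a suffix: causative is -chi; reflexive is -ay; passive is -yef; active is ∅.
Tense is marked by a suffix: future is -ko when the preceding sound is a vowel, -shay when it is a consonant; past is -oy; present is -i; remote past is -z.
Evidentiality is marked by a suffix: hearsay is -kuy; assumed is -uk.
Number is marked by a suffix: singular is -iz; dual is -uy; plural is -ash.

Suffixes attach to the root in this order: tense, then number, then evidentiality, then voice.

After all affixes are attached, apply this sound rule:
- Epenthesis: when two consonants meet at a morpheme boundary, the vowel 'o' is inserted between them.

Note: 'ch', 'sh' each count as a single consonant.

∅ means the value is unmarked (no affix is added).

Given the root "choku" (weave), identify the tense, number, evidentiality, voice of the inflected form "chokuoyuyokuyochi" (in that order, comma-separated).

past, dual, hearsay, causative

Segment: choku-oy-uy-kuy-chi.
tense: -oy → past.
number: -uy → dual.
evidentiality: -kuy → hearsay.
voice: -chi → causative.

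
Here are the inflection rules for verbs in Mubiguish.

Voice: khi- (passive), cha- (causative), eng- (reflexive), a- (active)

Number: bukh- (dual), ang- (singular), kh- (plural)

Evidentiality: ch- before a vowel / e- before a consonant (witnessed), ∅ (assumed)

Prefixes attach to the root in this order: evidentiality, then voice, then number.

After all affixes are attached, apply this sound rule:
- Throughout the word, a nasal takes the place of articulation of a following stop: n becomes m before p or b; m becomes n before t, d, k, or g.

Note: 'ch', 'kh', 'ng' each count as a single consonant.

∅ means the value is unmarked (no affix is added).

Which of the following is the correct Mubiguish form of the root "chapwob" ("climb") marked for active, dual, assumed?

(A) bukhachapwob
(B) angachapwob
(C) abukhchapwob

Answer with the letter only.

evidentiality = assumed: zero marking, form stays chapwob.
Attach voice active a- → achapwob.
Attach number dual bukh- → bukhachapwob.
Nasal assimilation: no change.
So the correct form is bukhachapwob, option (A).
(C) abukhchapwob is wrong: it has the affixes in the wrong order.
(B) angachapwob is wrong: it uses singular instead of dual for number.

A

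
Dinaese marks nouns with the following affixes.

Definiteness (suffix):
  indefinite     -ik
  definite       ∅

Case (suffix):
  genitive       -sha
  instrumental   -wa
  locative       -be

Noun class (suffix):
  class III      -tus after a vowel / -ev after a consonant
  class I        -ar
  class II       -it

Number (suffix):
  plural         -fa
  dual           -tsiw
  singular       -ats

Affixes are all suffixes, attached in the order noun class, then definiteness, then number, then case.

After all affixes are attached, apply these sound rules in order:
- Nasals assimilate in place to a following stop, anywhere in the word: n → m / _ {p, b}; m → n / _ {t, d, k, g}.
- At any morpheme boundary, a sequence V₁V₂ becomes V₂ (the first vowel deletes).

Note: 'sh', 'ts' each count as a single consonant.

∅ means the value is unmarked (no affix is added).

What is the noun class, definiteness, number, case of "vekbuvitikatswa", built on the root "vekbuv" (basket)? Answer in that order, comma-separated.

Segment: vekbuv-it-ik-ats-wa.
noun class: -it → class II.
definiteness: -ik → indefinite.
number: -ats → singular.
case: -wa → instrumental.

class II, indefinite, singular, instrumental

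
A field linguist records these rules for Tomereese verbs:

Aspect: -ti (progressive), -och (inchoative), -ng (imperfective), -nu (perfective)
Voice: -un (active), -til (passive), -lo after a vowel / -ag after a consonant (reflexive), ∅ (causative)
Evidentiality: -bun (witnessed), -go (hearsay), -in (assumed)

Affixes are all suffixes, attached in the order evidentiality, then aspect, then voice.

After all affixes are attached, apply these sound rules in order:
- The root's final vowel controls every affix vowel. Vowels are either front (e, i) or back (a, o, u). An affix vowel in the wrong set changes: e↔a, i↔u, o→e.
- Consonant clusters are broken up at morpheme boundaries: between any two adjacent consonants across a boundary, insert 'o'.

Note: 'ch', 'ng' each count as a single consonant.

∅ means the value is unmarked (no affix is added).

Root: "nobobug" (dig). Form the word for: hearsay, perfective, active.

nobobugogonuun

Attach evidentiality hearsay -go → nobobuggo.
Attach aspect perfective -nu → nobobuggonu.
Attach voice active -un → nobobuggonuun.
Vowel harmony: no change.
Apply epenthesis: nobobuggonuun → nobobugogonuun.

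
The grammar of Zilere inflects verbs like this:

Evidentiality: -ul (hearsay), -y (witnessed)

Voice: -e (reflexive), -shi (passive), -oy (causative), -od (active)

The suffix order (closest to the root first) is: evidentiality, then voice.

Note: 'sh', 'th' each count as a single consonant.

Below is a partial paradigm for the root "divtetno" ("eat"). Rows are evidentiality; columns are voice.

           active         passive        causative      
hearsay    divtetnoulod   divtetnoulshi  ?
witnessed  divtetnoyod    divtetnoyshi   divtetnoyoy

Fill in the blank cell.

divtetnouloy

Attach evidentiality hearsay -ul → divtetnoul.
Attach voice causative -oy → divtetnouloy.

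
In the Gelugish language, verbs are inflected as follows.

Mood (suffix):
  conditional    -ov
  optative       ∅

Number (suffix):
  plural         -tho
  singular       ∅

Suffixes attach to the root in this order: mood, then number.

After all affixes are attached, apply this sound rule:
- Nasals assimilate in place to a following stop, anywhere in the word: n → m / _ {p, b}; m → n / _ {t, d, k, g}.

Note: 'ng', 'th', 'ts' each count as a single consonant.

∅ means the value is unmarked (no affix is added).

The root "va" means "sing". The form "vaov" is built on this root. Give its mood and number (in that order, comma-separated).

Segment: va-ov.
mood: -ov → conditional.
number: ∅ → singular.

conditional, singular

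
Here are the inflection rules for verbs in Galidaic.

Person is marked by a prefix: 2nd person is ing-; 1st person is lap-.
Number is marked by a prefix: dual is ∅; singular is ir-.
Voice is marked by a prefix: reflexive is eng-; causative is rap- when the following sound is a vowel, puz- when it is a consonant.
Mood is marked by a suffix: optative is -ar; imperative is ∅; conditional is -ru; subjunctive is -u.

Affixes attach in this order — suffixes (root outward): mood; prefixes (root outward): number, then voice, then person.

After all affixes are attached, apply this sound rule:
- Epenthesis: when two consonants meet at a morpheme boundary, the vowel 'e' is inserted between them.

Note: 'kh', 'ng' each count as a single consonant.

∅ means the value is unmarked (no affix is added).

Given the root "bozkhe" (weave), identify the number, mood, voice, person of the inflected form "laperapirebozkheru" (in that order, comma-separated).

singular, conditional, causative, 1st person

Segment: lap-rap-ir-bozkhe-ru.
number: ir- → singular.
mood: -ru → conditional.
voice: rap/puz- → causative.
person: lap- → 1st person.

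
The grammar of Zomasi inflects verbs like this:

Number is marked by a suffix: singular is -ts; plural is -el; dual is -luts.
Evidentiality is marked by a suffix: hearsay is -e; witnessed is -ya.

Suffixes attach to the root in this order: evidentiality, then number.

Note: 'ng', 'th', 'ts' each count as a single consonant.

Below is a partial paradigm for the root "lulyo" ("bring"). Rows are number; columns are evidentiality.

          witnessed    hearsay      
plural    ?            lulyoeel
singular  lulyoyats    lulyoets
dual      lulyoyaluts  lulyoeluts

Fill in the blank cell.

Attach evidentiality witnessed -ya → lulyoya.
Attach number plural -el → lulyoyael.

lulyoyael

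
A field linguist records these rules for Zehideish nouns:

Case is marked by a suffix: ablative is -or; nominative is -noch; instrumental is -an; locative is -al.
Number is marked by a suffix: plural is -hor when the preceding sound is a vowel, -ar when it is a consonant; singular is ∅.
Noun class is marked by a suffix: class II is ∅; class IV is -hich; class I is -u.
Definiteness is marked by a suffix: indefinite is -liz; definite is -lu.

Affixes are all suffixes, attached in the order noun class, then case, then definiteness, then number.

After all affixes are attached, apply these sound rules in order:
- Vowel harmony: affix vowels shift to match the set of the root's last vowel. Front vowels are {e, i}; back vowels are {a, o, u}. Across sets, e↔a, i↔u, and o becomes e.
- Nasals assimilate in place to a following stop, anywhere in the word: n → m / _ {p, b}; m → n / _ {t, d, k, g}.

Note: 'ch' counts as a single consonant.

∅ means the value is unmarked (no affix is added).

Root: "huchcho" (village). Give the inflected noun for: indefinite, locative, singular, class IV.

huchchohuchalluz

Attach noun class class IV -hich → huchchohich.
Attach case locative -al → huchchohichal.
Attach definiteness indefinite -liz → huchchohichalliz.
number = singular: zero marking, form stays huchchohichalliz.
Apply vowel harmony: huchchohichalliz → huchchohuchalluz.
Nasal assimilation: no change.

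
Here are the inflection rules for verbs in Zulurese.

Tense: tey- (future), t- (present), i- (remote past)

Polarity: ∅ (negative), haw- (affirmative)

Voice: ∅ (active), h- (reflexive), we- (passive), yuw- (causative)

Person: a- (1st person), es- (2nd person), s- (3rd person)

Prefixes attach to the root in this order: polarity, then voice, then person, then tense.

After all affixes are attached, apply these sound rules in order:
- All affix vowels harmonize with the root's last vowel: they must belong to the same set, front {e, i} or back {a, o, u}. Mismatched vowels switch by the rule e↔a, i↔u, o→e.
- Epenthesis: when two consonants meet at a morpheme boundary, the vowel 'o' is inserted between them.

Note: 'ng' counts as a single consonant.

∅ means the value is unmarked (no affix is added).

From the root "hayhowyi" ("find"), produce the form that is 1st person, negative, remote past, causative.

polarity = negative: zero marking, form stays hayhowyi.
Attach voice causative yuw- → yuwhayhowyi.
Attach person 1st person a- → ayuwhayhowyi.
Attach tense remote past i- → iayuwhayhowyi.
Apply vowel harmony: iayuwhayhowyi → ieyiwhayhowyi.
Apply epenthesis: ieyiwhayhowyi → ieyiwohayhowyi.

ieyiwohayhowyi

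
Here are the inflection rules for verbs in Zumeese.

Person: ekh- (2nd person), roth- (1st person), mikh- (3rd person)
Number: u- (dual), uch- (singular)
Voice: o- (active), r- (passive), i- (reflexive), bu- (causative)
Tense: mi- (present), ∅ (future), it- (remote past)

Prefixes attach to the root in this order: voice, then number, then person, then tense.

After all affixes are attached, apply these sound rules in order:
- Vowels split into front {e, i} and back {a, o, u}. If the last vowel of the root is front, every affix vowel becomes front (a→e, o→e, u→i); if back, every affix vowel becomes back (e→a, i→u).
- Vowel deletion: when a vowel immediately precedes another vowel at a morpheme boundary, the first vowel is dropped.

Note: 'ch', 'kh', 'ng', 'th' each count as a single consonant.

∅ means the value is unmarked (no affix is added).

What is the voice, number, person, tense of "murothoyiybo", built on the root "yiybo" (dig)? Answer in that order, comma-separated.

Segment: mi-roth-u-o-yiybo.
voice: o- → active.
number: u- → dual.
person: roth- → 1st person.
tense: mi- → present.

active, dual, 1st person, present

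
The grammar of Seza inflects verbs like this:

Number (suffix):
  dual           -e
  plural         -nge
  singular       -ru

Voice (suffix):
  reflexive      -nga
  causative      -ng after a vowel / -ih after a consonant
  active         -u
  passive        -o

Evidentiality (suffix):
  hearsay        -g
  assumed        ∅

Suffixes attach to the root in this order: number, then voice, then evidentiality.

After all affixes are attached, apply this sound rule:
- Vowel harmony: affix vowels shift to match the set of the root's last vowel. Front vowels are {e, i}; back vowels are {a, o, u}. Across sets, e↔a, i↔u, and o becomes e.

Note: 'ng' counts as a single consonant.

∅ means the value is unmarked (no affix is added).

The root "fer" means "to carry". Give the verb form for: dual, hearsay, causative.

ferengg

Attach number dual -e → fere.
Attach voice causative -ng (after vowel 'e') → fereng.
Attach evidentiality hearsay -g → ferengg.
Vowel harmony: no change.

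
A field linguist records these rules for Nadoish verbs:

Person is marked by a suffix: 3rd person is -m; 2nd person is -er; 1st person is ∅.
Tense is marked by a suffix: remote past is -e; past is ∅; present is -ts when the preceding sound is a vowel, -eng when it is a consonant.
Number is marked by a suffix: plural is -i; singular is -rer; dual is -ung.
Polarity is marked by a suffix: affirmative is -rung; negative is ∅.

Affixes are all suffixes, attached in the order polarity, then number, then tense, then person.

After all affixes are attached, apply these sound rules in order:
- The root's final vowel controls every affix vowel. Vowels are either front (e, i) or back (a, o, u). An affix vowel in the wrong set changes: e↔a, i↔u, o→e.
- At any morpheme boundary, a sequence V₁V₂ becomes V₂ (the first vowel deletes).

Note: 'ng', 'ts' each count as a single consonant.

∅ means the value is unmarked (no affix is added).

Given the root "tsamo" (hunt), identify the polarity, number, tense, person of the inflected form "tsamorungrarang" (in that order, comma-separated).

Segment: tsamo-rung-rer-eng.
polarity: -rung → affirmative.
number: -rer → singular.
tense: -ts/eng → present.
person: ∅ → 1st person.

affirmative, singular, present, 1st person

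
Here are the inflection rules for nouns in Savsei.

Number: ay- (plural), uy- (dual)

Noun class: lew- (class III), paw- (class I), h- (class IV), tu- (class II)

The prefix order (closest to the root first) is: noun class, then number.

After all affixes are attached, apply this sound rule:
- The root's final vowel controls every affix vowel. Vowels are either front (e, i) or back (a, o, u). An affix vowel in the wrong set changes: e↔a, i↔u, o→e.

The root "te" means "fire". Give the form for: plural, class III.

Attach noun class class III lew- → lewte.
Attach number plural ay- → aylewte.
Apply vowel harmony: aylewte → eylewte.

eylewte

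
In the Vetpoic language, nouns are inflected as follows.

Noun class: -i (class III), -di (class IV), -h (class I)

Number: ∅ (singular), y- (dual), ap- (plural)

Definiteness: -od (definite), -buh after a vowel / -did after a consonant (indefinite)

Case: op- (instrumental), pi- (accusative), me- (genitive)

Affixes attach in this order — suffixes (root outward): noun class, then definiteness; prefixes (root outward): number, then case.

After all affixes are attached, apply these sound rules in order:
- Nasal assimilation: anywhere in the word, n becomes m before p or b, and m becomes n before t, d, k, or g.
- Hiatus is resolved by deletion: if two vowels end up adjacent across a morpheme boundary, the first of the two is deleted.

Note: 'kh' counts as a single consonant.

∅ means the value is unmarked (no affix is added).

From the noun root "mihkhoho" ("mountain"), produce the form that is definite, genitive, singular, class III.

memihkhohod

Attach noun class class III -i → mihkhohoi.
number = singular: zero marking, form stays mihkhohoi.
Attach case genitive me- → memihkhohoi.
Attach definiteness definite -od → memihkhohoiod.
Nasal assimilation: no change.
Apply vowel deletion: memihkhohoiod → memihkhohod.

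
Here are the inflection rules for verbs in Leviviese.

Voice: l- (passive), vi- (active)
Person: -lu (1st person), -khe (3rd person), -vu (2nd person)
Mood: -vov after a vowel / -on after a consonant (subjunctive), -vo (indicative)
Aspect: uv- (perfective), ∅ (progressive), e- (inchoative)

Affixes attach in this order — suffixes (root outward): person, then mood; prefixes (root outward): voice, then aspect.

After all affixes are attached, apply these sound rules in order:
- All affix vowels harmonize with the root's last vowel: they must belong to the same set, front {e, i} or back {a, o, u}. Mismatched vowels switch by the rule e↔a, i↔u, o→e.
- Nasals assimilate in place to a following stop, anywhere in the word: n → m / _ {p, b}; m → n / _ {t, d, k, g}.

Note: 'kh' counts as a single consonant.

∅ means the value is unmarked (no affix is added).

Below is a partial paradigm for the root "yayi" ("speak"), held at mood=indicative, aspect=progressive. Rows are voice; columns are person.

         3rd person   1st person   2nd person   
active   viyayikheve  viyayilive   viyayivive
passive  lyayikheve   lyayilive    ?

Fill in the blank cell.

lyayivive

Attach person 2nd person -vu → yayivu.
Attach voice passive l- → lyayivu.
Attach mood indicative -vo → lyayivuvo.
aspect = progressive: zero marking, form stays lyayivuvo.
Apply vowel harmony: lyayivuvo → lyayivive.
Nasal assimilation: no change.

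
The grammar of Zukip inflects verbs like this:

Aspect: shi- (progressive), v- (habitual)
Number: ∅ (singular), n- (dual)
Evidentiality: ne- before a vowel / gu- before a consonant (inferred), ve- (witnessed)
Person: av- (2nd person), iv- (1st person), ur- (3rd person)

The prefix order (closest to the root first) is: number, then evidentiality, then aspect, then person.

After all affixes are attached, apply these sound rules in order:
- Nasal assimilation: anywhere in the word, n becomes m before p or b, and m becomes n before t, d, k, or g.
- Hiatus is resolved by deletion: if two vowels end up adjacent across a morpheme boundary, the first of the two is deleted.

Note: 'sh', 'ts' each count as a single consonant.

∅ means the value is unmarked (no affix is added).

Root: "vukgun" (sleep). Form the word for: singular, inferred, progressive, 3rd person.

number = singular: zero marking, form stays vukgun.
Attach evidentiality inferred gu- (before consonant 'v') → guvukgun.
Attach aspect progressive shi- → shiguvukgun.
Attach person 3rd person ur- → urshiguvukgun.
Nasal assimilation: no change.
Vowel deletion: no change.

urshiguvukgun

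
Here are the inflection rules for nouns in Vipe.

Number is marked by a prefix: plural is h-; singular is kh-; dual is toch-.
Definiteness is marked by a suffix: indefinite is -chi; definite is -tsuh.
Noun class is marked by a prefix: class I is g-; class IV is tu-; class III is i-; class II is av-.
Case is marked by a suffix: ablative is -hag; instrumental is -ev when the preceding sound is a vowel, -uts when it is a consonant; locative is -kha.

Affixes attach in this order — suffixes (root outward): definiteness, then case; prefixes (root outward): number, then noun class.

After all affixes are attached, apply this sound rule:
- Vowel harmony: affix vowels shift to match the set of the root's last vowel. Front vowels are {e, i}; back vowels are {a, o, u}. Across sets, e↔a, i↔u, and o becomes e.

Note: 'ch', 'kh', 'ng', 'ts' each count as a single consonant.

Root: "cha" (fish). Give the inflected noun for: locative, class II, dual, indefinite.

Attach definiteness indefinite -chi → chachi.
Attach number dual toch- → tochchachi.
Attach noun class class II av- → avtochchachi.
Attach case locative -kha → avtochchachikha.
Apply vowel harmony: avtochchachikha → avtochchachukha.

avtochchachukha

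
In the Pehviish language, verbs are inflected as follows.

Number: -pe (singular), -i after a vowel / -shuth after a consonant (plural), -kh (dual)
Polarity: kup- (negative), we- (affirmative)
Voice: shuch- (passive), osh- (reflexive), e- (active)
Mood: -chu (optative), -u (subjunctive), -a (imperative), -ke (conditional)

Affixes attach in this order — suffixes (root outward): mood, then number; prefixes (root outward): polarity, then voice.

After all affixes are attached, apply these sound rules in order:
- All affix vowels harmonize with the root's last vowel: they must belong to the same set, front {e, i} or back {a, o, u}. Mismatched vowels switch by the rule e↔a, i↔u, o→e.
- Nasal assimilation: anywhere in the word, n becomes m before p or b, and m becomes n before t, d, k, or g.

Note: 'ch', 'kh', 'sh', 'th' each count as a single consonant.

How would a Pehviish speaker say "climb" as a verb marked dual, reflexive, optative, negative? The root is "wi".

Attach mood optative -chu → wichu.
Attach number dual -kh → wichukh.
Attach polarity negative kup- → kupwichukh.
Attach voice reflexive osh- → oshkupwichukh.
Apply vowel harmony: oshkupwichukh → eshkipwichikh.
Nasal assimilation: no change.

eshkipwichikh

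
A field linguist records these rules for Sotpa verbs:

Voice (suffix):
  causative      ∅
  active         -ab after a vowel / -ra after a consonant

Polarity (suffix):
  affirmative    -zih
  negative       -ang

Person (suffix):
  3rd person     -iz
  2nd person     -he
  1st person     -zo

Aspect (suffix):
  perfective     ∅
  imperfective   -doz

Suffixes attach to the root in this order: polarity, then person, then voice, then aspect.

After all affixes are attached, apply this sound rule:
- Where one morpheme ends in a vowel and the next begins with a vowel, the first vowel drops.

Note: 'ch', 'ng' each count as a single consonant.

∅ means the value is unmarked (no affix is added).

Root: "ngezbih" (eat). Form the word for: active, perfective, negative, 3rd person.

Attach polarity negative -ang → ngezbihang.
Attach person 3rd person -iz → ngezbihangiz.
Attach voice active -ra (after consonant 'z') → ngezbihangizra.
aspect = perfective: zero marking, form stays ngezbihangizra.
Vowel deletion: no change.

ngezbihangizra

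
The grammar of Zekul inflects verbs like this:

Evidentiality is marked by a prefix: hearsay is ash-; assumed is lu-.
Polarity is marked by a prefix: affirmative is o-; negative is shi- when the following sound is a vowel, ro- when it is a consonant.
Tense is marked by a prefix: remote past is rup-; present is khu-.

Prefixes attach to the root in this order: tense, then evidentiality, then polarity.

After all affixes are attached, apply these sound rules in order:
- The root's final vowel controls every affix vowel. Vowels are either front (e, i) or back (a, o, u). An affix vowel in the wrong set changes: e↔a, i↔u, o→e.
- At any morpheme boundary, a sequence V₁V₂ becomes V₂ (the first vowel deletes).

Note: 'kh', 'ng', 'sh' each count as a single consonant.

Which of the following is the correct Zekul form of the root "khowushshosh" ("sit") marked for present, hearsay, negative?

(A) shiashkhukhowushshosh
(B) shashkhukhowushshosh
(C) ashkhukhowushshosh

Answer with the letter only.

Attach tense present khu- → khukhowushshosh.
Attach evidentiality hearsay ash- → ashkhukhowushshosh.
Attach polarity negative shi- (before vowel 'a') → shiashkhukhowushshosh.
Apply vowel harmony: shiashkhukhowushshosh → shuashkhukhowushshosh.
Apply vowel deletion: shuashkhukhowushshosh → shashkhukhowushshosh.
So the correct form is shashkhukhowushshosh, option (B).
(A) shiashkhukhowushshosh is wrong: it fails to apply the sound rule(s).
(C) ashkhukhowushshosh is wrong: it uses affirmative instead of negative for polarity.

B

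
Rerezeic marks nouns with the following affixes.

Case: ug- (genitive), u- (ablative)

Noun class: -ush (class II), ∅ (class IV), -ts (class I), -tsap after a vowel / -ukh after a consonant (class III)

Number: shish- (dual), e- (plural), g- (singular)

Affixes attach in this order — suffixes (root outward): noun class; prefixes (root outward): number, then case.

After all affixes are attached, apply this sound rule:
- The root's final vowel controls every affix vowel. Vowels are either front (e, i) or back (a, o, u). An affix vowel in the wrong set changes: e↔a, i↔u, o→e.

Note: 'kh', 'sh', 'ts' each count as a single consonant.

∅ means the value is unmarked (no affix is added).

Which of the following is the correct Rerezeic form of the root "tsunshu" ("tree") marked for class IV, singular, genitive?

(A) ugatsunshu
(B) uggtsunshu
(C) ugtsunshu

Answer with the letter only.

Attach number singular g- → gtsunshu.
Attach case genitive ug- → uggtsunshu.
noun class = class IV: zero marking, form stays uggtsunshu.
Vowel harmony: no change.
So the correct form is uggtsunshu, option (B).
(C) ugtsunshu is wrong: it uses ablative instead of genitive for case.
(A) ugatsunshu is wrong: it uses plural instead of singular for number.

B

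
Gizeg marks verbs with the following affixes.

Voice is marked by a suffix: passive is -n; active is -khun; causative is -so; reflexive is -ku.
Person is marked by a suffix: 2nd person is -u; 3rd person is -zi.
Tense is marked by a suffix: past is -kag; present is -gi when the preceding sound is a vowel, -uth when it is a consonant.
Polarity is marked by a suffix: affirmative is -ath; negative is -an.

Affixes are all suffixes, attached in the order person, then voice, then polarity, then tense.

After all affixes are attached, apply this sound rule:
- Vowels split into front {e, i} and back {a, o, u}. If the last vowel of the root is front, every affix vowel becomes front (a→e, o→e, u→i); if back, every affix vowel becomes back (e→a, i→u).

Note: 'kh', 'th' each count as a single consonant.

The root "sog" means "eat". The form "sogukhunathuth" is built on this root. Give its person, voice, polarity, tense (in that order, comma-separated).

2nd person, active, affirmative, present

Segment: sog-u-khun-ath-uth.
person: -u → 2nd person.
voice: -khun → active.
polarity: -ath → affirmative.
tense: -gi/uth → present.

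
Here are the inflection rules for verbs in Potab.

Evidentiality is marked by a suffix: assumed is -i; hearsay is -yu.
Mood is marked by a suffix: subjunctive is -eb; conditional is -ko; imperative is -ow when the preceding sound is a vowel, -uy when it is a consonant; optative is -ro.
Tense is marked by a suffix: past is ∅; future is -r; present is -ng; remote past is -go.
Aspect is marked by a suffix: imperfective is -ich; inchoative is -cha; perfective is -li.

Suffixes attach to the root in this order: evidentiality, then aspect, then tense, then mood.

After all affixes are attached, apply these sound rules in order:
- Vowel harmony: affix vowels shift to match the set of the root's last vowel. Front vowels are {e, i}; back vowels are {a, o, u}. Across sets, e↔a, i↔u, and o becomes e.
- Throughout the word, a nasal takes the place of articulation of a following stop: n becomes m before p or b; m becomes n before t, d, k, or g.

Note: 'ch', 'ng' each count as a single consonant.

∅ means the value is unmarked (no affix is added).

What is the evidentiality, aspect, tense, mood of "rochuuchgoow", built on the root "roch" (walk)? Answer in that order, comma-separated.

assumed, imperfective, remote past, imperative

Segment: roch-i-ich-go-ow.
evidentiality: -i → assumed.
aspect: -ich → imperfective.
tense: -go → remote past.
mood: -ow/uy → imperative.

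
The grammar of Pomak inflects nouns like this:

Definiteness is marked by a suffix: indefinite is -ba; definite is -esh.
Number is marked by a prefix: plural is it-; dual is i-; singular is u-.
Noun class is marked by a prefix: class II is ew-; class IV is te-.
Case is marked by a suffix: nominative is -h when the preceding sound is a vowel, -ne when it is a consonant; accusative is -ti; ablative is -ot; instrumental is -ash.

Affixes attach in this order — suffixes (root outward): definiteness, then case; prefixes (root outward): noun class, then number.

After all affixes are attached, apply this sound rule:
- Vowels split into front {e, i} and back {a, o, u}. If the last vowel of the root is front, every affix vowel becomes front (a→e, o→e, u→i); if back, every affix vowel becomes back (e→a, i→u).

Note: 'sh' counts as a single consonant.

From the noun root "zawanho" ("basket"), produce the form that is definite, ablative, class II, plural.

utawzawanhoashot

Attach definiteness definite -esh → zawanhoesh.
Attach case ablative -ot → zawanhoeshot.
Attach noun class class II ew- → ewzawanhoeshot.
Attach number plural it- → itewzawanhoeshot.
Apply vowel harmony: itewzawanhoeshot → utawzawanhoashot.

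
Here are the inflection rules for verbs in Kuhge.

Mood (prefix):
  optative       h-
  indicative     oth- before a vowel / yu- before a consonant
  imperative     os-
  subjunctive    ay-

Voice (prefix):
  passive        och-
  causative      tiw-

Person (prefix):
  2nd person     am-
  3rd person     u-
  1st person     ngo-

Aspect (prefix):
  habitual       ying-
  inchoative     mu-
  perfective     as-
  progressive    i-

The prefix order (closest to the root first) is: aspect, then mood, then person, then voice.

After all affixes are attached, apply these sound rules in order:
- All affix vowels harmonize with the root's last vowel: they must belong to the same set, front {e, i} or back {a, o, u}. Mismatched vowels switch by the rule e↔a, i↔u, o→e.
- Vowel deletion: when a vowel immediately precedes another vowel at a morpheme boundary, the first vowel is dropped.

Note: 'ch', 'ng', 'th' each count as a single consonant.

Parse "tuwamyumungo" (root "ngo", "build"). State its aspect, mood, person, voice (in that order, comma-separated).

Segment: tiw-am-yu-mu-ngo.
aspect: mu- → inchoative.
mood: oth/yu- → indicative.
person: am- → 2nd person.
voice: tiw- → causative.

inchoative, indicative, 2nd person, causative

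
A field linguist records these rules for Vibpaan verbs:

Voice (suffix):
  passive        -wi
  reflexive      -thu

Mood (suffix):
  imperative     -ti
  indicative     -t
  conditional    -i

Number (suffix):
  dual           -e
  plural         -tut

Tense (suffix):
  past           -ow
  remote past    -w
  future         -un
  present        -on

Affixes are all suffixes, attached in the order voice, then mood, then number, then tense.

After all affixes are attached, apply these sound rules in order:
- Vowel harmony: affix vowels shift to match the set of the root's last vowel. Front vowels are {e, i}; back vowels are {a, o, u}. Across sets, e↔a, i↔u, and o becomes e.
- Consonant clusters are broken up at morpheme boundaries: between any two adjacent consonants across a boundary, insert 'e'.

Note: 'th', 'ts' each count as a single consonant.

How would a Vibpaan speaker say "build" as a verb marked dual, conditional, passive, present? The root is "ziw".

Attach voice passive -wi → ziwwi.
Attach mood conditional -i → ziwwii.
Attach number dual -e → ziwwiie.
Attach tense present -on → ziwwiieon.
Apply vowel harmony: ziwwiieon → ziwwiieen.
Apply epenthesis: ziwwiieen → ziwewiieen.

ziwewiieen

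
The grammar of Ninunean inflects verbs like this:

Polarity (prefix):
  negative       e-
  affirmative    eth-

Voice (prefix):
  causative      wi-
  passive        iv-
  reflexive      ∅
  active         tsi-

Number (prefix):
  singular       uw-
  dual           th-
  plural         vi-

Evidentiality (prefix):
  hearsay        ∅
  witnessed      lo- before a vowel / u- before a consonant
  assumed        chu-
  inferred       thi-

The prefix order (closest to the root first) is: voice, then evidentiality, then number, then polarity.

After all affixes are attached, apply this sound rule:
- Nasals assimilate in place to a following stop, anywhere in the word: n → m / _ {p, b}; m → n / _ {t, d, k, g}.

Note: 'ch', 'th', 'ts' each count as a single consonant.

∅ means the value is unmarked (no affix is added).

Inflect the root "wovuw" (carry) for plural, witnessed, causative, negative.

Attach voice causative wi- → wiwovuw.
Attach evidentiality witnessed u- (before consonant 'w') → uwiwovuw.
Attach number plural vi- → viuwiwovuw.
Attach polarity negative e- → eviuwiwovuw.
Nasal assimilation: no change.

eviuwiwovuw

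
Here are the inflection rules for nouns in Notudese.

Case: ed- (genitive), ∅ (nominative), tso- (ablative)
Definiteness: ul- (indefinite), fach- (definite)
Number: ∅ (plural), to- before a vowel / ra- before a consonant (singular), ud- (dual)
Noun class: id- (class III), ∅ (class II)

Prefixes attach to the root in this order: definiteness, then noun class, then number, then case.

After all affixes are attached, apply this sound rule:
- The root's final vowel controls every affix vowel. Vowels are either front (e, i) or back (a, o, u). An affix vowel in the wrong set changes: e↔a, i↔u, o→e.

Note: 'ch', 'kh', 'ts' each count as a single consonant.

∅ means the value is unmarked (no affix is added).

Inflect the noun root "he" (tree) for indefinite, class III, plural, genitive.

Attach definiteness indefinite ul- → ulhe.
Attach noun class class III id- → idulhe.
number = plural: zero marking, form stays idulhe.
Attach case genitive ed- → edidulhe.
Apply vowel harmony: edidulhe → edidilhe.

edidilhe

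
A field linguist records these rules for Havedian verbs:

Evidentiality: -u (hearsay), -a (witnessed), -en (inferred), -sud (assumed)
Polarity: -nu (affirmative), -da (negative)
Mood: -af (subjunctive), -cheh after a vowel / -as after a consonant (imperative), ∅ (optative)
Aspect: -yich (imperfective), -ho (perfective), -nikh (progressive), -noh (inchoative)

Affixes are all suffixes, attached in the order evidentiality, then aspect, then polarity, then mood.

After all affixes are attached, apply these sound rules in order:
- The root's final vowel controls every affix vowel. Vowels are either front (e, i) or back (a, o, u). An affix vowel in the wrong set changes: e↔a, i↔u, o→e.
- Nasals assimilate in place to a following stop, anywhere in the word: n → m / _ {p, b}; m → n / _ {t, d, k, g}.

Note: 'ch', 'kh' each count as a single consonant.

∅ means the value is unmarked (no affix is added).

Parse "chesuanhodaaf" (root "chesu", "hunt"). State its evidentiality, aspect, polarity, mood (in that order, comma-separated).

inferred, perfective, negative, subjunctive

Segment: chesu-en-ho-da-af.
evidentiality: -en → inferred.
aspect: -ho → perfective.
polarity: -da → negative.
mood: -af → subjunctive.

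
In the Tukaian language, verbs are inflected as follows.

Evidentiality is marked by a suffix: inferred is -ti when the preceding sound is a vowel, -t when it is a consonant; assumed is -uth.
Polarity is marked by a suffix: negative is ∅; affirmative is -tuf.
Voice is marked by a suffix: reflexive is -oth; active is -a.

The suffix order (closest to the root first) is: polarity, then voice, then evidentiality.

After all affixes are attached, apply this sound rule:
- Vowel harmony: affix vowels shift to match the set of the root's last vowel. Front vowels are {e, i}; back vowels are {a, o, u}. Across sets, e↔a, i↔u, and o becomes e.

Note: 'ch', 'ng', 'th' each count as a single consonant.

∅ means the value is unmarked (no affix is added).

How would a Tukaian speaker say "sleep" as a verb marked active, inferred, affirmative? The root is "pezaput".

Attach polarity affirmative -tuf → pezaputtuf.
Attach voice active -a → pezaputtufa.
Attach evidentiality inferred -ti (after vowel 'a') → pezaputtufati.
Apply vowel harmony: pezaputtufati → pezaputtufatu.

pezaputtufatu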